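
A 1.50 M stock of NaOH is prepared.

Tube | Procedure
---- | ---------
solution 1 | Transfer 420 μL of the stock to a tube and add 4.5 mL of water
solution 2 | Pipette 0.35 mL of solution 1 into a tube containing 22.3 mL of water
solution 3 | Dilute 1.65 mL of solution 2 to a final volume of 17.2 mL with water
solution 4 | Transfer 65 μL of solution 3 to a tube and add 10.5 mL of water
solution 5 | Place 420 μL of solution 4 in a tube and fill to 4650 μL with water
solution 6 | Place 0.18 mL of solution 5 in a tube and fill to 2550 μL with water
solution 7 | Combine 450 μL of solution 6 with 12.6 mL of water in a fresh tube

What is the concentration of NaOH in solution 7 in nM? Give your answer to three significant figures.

Step 1: 420 μL + 4.5 mL = 4920 μL total → factor 4920/420 = 11.714
Step 2: 0.35 mL + 22.3 mL = 22.65 mL total → factor 22.65/0.35 = 64.714
Step 3: 1.65 mL brought to 17.2 mL → factor 17.2/1.65 = 10.424
Step 4: 65 μL + 10.5 mL = 10565 μL total → factor 10565/65 = 162.54
Step 5: 420 μL brought to 4650 μL → factor 4650/420 = 11.071
Step 6: 0.18 mL brought to 2550 μL → factor 2.55/0.18 = 14.167
Step 7: 450 μL + 12.6 mL = 13050 μL total → factor 13050/450 = 29
Overall dilution factor = 11.714 × 64.714 × 10.424 × 162.54 × 11.071 × 14.167 × 29 = 5.8423 × 10^9
Final = 1.50 M / 5.8423 × 10^9 = 2.567 × 10^-10 M = 0.257 nM

0.257 nM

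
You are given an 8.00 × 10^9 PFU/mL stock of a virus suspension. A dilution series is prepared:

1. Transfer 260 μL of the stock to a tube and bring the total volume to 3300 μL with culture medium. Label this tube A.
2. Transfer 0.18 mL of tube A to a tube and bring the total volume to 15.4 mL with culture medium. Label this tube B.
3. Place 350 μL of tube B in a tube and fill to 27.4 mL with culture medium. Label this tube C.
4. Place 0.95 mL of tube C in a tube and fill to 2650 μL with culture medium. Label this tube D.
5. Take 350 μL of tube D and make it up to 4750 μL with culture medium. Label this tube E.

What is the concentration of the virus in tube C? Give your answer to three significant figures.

9.41 × 10^4 PFU/mL

Step 1: 260 μL brought to 3300 μL → factor 3300/260 = 12.692
Step 2: 0.18 mL brought to 15.4 mL → factor 15.4/0.18 = 85.556
Step 3: 350 μL brought to 27.4 mL → factor 27400/350 = 78.286
Dilution factor through tube C = 12.692 × 85.556 × 78.286 = 85010
[tube C] = 8.00 × 10^9 PFU/mL / 85010 = 9.41 × 10^4 PFU/mL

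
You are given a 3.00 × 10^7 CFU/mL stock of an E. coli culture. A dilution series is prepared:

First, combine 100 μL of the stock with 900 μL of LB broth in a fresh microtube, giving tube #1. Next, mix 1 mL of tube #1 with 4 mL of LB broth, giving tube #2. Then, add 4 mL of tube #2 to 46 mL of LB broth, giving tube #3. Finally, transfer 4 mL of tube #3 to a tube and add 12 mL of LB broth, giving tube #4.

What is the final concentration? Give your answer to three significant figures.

Step 1: 100 μL + 900 μL = 1000 μL total → factor 1000/100 = 10
Step 2: 1 mL + 4 mL = 5 mL total → factor 5/1 = 5
Step 3: 4 mL + 46 mL = 50 mL total → factor 50/4 = 12.5
Step 4: 4 mL + 12 mL = 16 mL total → factor 16/4 = 4
Overall dilution factor = 10 × 5 × 12.5 × 4 = 2500
Final = 3.00 × 10^7 CFU/mL / 2500 = 1.20 × 10^4 CFU/mL

1.20 × 10^4 CFU/mL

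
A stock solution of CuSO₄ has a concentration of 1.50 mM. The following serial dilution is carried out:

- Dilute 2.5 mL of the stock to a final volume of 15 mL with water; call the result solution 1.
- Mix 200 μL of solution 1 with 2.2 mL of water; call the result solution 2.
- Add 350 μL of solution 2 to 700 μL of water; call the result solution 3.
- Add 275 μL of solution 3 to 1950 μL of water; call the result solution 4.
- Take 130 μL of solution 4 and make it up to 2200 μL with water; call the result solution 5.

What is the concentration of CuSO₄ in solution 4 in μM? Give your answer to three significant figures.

Step 1: 2.5 mL brought to 15 mL → factor 15/2.5 = 6
Step 2: 200 μL + 2.2 mL = 2400 μL total → factor 2400/200 = 12
Step 3: 350 μL + 700 μL = 1050 μL total → factor 1050/350 = 3
Step 4: 275 μL + 1950 μL = 2225 μL total → factor 2225/275 = 8.0909
Dilution factor through solution 4 = 6 × 12 × 3 × 8.0909 = 1747.6
[solution 4] = 1.50 mM / 1747.6 = 0.0008583 mM = 0.858 μM

0.858 μM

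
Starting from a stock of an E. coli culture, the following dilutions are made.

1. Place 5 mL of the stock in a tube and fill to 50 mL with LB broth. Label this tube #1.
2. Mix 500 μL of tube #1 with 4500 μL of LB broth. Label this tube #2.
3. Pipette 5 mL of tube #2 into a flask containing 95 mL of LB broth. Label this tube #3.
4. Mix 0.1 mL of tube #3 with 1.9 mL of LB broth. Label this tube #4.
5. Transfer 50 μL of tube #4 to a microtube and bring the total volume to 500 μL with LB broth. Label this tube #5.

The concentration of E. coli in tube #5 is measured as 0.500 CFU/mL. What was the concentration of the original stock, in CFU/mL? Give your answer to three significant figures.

Step 1: 5 mL brought to 50 mL → factor 50/5 = 10
Step 2: 500 μL + 4500 μL = 5000 μL total → factor 5000/500 = 10
Step 3: 5 mL + 95 mL = 100 mL total → factor 100/5 = 20
Step 4: 0.1 mL + 1.9 mL = 2 mL total → factor 2/0.1 = 20
Step 5: 50 μL brought to 500 μL → factor 500/50 = 10
Overall dilution factor = 10 × 10 × 20 × 20 × 10 = 4 × 10^5
Stock = 0.500 CFU/mL × 4 × 10^5 = 2.00 × 10^5 CFU/mL

2.00 × 10^5 CFU/mL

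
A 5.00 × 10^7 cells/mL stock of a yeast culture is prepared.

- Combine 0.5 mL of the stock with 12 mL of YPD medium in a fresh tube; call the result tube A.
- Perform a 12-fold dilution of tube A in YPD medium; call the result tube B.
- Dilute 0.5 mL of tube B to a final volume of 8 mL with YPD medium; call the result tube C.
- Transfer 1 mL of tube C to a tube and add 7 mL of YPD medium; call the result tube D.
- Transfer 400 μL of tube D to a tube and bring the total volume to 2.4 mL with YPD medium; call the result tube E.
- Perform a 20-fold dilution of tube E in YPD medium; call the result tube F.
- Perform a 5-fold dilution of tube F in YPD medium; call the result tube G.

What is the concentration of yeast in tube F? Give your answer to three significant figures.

Step 1: 0.5 mL + 12 mL = 12.5 mL total → factor 12.5/0.5 = 25
Step 2: 12-fold → factor 12
Step 3: 0.5 mL brought to 8 mL → factor 8/0.5 = 16
Step 4: 1 mL + 7 mL = 8 mL total → factor 8/1 = 8
Step 5: 400 μL brought to 2.4 mL → factor 2400/400 = 6
Step 6: 20-fold → factor 20
Dilution factor through tube F = 25 × 12 × 16 × 8 × 6 × 20 = 4.608 × 10^6
[tube F] = 5.00 × 10^7 cells/mL / 4.608 × 10^6 = 10.9 cells/mL

10.9 cells/mL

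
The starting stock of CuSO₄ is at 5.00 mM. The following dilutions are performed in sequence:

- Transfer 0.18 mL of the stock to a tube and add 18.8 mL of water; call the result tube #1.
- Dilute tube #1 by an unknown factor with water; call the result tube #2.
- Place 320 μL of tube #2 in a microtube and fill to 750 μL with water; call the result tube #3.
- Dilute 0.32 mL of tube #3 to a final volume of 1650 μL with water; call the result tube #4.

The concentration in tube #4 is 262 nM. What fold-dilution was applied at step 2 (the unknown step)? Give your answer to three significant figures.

15.0-fold

Step 1: 0.18 mL + 18.8 mL = 18.98 mL total → factor 18.98/0.18 = 105.44
Step 2: unknown factor x
Step 3: 320 μL brought to 750 μL → factor 750/320 = 2.3438
Step 4: 0.32 mL brought to 1650 μL → factor 1.65/0.32 = 5.1562
Product of known-step factors = 1274.3
Overall factor = 5.00 mM / (262 nM) = 19084
x = 19084 / 1274.3 = 15.0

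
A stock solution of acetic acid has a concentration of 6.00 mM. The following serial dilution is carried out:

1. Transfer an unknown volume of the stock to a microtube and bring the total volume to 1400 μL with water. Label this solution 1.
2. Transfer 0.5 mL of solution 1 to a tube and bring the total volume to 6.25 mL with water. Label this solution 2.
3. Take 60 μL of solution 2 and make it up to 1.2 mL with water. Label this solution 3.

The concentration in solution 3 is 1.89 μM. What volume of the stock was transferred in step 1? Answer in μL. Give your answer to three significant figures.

Step 1: v brought to 1400 μL → factor = 1400 μL/v
Step 2: 0.5 mL brought to 6.25 mL → factor 6.25/0.5 = 12.5
Step 3: 60 μL brought to 1.2 mL → factor 1200/60 = 20
Product of known-step factors = 250
Overall factor = 6.00 mM / (1.89 μM) = 3174.6
Step-1 factor = 3174.6 / 250 = 12.698
v = 1400 μL / 12.698 = 110 μL

110 μL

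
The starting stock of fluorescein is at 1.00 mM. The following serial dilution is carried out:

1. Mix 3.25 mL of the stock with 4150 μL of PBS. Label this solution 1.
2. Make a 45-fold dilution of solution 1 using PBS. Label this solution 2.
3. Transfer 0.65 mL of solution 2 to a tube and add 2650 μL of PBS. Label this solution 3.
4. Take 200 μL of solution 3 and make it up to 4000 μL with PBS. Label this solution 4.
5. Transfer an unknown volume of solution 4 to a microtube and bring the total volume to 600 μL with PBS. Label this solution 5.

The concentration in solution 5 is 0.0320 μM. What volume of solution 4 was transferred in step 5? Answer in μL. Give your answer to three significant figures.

200 μL

Step 1: 3.25 mL + 4150 μL = 7.4 mL total → factor 7.4/3.25 = 2.2769
Step 2: 45-fold → factor 45
Step 3: 0.65 mL + 2650 μL = 3.3 mL total → factor 3.3/0.65 = 5.0769
Step 4: 200 μL brought to 4000 μL → factor 4000/200 = 20
Step 5: v brought to 600 μL → factor = 600 μL/v
Product of known-step factors = 10404
Overall factor = 1.00 mM / (0.0320 μM) = 31250
Step-5 factor = 31250 / 10404 = 3.0037
v = 600 μL / 3.0037 = 200 μL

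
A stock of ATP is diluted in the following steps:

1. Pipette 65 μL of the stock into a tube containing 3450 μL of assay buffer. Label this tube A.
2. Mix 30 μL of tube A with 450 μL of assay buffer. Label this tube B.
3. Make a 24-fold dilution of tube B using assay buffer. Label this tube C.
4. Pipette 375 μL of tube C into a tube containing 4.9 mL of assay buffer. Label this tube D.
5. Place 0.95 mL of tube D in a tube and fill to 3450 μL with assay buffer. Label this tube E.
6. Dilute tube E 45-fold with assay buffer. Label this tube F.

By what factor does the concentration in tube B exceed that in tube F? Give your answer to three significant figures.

5.52 × 10^4

Step 1: 65 μL + 3450 μL = 3515 μL total → factor 3515/65 = 54.077
Step 2: 30 μL + 450 μL = 480 μL total → factor 480/30 = 16
Step 3: 24-fold → factor 24
Step 4: 375 μL + 4.9 mL = 5275 μL total → factor 5275/375 = 14.067
Step 5: 0.95 mL brought to 3450 μL → factor 3.45/0.95 = 3.6316
Step 6: 45-fold → factor 45
Dilution factor to tube B = 865.23; to tube F = 4.7736 × 10^7
[tube B]/[tube F] = (factor to tube F)/(factor to tube B) = 4.7736 × 10^7/865.23 = 5.52 × 10^4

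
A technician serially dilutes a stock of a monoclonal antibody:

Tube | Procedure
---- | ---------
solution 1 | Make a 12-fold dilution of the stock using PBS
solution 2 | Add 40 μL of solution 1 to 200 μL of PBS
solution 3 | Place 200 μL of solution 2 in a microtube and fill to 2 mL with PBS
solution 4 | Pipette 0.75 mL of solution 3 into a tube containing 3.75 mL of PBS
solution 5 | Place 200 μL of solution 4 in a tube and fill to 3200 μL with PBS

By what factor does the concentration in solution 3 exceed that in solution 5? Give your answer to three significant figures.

96.0

Step 1: 12-fold → factor 12
Step 2: 40 μL + 200 μL = 240 μL total → factor 240/40 = 6
Step 3: 200 μL brought to 2 mL → factor 2000/200 = 10
Step 4: 0.75 mL + 3.75 mL = 4.5 mL total → factor 4.5/0.75 = 6
Step 5: 200 μL brought to 3200 μL → factor 3200/200 = 16
Dilution factor to solution 3 = 720; to solution 5 = 69120
[solution 3]/[solution 5] = (factor to solution 5)/(factor to solution 3) = 69120/720 = 96.0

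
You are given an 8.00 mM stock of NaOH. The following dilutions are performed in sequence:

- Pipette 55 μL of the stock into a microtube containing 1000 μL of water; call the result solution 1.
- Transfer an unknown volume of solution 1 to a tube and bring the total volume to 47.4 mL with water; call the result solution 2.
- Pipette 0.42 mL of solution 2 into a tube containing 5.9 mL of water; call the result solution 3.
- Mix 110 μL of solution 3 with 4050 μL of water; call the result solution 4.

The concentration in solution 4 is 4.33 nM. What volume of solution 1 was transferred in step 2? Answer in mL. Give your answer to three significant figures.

Step 1: 55 μL + 1000 μL = 1055 μL total → factor 1055/55 = 19.182
Step 2: v brought to 47.4 mL → factor = 47.4 mL/v
Step 3: 0.42 mL + 5.9 mL = 6.32 mL total → factor 6.32/0.42 = 15.048
Step 4: 110 μL + 4050 μL = 4160 μL total → factor 4160/110 = 37.818
Product of known-step factors = 10916
Overall factor = 8.00 mM / (4.33 nM) = 1.8476 × 10^6
Step-2 factor = 1.8476 × 10^6 / 10916 = 169.26
v = 47.4 mL / 169.26 = 0.280 mL

0.280 mL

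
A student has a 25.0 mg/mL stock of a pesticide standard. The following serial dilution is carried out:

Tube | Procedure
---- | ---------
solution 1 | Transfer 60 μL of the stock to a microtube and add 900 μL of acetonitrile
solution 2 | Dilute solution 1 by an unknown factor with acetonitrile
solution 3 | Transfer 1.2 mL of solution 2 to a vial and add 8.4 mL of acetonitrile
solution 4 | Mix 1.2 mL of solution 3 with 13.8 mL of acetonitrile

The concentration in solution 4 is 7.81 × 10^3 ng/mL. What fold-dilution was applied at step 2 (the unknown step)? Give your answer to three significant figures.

Step 1: 60 μL + 900 μL = 960 μL total → factor 960/60 = 16
Step 2: unknown factor x
Step 3: 1.2 mL + 8.4 mL = 9.6 mL total → factor 9.6/1.2 = 8
Step 4: 1.2 mL + 13.8 mL = 15 mL total → factor 15/1.2 = 12.5
Product of known-step factors = 1600
Overall factor = 25.0 mg/mL / (7.81 × 10^3 ng/mL) = 3201
x = 3201 / 1600 = 2.00

2.00-fold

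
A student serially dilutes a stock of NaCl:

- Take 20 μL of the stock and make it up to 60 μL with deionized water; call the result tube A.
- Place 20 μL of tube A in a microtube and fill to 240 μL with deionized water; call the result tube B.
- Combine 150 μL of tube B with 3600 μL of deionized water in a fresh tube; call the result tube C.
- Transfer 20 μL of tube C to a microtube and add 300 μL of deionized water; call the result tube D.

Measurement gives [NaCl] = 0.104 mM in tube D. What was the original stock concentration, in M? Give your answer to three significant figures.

1.50 M

Step 1: 20 μL brought to 60 μL → factor 60/20 = 3
Step 2: 20 μL brought to 240 μL → factor 240/20 = 12
Step 3: 150 μL + 3600 μL = 3750 μL total → factor 3750/150 = 25
Step 4: 20 μL + 300 μL = 320 μL total → factor 320/20 = 16
Overall dilution factor = 3 × 12 × 25 × 16 = 14400
Stock = 0.104 mM × 14400 = 1498 mM = 1.50 M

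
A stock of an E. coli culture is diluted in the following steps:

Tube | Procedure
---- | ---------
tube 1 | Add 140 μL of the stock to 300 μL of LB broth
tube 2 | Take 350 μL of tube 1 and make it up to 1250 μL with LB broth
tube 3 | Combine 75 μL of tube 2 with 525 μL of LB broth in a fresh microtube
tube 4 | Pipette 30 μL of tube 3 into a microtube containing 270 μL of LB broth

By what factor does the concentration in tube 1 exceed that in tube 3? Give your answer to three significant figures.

28.6

Step 1: 140 μL + 300 μL = 440 μL total → factor 440/140 = 3.1429
Step 2: 350 μL brought to 1250 μL → factor 1250/350 = 3.5714
Step 3: 75 μL + 525 μL = 600 μL total → factor 600/75 = 8
Dilution factor to tube 1 = 3.1429; to tube 3 = 89.796
[tube 1]/[tube 3] = (factor to tube 3)/(factor to tube 1) = 89.796/3.1429 = 28.6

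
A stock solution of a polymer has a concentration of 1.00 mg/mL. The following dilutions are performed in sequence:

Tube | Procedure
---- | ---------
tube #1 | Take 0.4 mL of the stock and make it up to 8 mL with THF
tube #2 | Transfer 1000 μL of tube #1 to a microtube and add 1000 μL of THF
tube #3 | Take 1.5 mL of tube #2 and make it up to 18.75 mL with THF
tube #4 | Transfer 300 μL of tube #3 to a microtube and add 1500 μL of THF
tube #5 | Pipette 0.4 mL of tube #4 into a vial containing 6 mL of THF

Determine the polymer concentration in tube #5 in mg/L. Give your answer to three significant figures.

0.0208 mg/L

Step 1: 0.4 mL brought to 8 mL → factor 8/0.4 = 20
Step 2: 1000 μL + 1000 μL = 2000 μL total → factor 2000/1000 = 2
Step 3: 1.5 mL brought to 18.75 mL → factor 18.75/1.5 = 12.5
Step 4: 300 μL + 1500 μL = 1800 μL total → factor 1800/300 = 6
Step 5: 0.4 mL + 6 mL = 6.4 mL total → factor 6.4/0.4 = 16
Overall dilution factor = 20 × 2 × 12.5 × 6 × 16 = 48000
Final = 1.00 mg/mL / 48000 = 2.083 × 10^-5 mg/mL = 0.0208 mg/L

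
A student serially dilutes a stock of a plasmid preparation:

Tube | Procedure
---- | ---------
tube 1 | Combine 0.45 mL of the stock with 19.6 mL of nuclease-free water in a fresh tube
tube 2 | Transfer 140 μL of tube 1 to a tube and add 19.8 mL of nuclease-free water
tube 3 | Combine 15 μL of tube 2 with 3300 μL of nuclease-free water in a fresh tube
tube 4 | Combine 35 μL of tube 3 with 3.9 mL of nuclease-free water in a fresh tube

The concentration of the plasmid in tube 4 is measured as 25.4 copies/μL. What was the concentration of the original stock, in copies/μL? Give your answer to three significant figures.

4.00 × 10^9 copies/μL

Step 1: 0.45 mL + 19.6 mL = 20.05 mL total → factor 20.05/0.45 = 44.556
Step 2: 140 μL + 19.8 mL = 19940 μL total → factor 19940/140 = 142.43
Step 3: 15 μL + 3300 μL = 3315 μL total → factor 3315/15 = 221
Step 4: 35 μL + 3.9 mL = 3935 μL total → factor 3935/35 = 112.43
Overall dilution factor = 44.556 × 142.43 × 221 × 112.43 = 1.5768 × 10^8
Stock = 25.4 copies/μL × 1.5768 × 10^8 = 4.00 × 10^9 copies/μL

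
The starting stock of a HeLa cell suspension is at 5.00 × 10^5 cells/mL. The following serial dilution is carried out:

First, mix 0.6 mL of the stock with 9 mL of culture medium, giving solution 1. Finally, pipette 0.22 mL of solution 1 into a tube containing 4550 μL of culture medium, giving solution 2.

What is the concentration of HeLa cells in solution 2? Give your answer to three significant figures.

Step 1: 0.6 mL + 9 mL = 9.6 mL total → factor 9.6/0.6 = 16
Step 2: 0.22 mL + 4550 μL = 4.77 mL total → factor 4.77/0.22 = 21.682
Overall dilution factor = 16 × 21.682 = 346.91
Final = 5.00 × 10^5 cells/mL / 346.91 = 1.44 × 10^3 cells/mL

1.44 × 10^3 cells/mL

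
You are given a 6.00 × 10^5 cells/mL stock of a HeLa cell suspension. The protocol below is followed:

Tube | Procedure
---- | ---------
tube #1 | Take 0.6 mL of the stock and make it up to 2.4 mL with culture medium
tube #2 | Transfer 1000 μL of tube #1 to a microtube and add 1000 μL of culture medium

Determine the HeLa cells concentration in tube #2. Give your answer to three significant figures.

Step 1: 0.6 mL brought to 2.4 mL → factor 2.4/0.6 = 4
Step 2: 1000 μL + 1000 μL = 2000 μL total → factor 2000/1000 = 2
Overall dilution factor = 4 × 2 = 8
Final = 6.00 × 10^5 cells/mL / 8 = 7.50 × 10^4 cells/mL

7.50 × 10^4 cells/mL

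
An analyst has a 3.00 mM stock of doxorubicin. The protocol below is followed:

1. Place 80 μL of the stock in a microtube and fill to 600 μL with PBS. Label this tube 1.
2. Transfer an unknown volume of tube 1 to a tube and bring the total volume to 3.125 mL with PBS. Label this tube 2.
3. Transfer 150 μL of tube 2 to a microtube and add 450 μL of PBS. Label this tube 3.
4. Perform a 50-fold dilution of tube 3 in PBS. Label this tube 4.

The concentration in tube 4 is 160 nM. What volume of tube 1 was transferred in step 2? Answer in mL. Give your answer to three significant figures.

Step 1: 80 μL brought to 600 μL → factor 600/80 = 7.5
Step 2: v brought to 3.125 mL → factor = 3.125 mL/v
Step 3: 150 μL + 450 μL = 600 μL total → factor 600/150 = 4
Step 4: 50-fold → factor 50
Product of known-step factors = 1500
Overall factor = 3.00 mM / (160 nM) = 18750
Step-2 factor = 18750 / 1500 = 12.5
v = 3.125 mL / 12.5 = 0.250 mL

0.250 mL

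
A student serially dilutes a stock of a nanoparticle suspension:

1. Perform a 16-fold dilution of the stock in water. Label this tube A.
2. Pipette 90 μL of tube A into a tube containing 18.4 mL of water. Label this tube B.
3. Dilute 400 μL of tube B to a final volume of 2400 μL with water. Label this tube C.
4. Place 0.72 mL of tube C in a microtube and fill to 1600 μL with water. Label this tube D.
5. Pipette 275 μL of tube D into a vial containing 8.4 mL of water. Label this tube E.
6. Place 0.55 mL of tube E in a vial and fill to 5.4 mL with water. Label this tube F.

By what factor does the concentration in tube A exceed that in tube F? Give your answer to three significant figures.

8.48 × 10^5

Step 1: 16-fold → factor 16
Step 2: 90 μL + 18.4 mL = 18490 μL total → factor 18490/90 = 205.44
Step 3: 400 μL brought to 2400 μL → factor 2400/400 = 6
Step 4: 0.72 mL brought to 1600 μL → factor 1.6/0.72 = 2.2222
Step 5: 275 μL + 8.4 mL = 8675 μL total → factor 8675/275 = 31.545
Step 6: 0.55 mL brought to 5.4 mL → factor 5.4/0.55 = 9.8182
Dilution factor to tube A = 16; to tube F = 1.3574 × 10^7
[tube A]/[tube F] = (factor to tube F)/(factor to tube A) = 1.3574 × 10^7/16 = 8.48 × 10^5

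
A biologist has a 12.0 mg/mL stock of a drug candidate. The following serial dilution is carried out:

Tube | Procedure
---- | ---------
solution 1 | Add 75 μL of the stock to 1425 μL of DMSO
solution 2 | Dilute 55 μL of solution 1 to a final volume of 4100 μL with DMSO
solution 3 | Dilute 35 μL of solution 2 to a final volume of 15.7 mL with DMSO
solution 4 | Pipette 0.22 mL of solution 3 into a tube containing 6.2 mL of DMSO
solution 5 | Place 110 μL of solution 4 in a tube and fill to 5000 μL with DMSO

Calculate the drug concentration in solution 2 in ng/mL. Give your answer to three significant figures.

8.05 × 10^3 ng/mL

Step 1: 75 μL + 1425 μL = 1500 μL total → factor 1500/75 = 20
Step 2: 55 μL brought to 4100 μL → factor 4100/55 = 74.545
Dilution factor through solution 2 = 20 × 74.545 = 1490.9
[solution 2] = 12.0 mg/mL / 1490.9 = 0.008049 mg/mL = 8.05 × 10^3 ng/mL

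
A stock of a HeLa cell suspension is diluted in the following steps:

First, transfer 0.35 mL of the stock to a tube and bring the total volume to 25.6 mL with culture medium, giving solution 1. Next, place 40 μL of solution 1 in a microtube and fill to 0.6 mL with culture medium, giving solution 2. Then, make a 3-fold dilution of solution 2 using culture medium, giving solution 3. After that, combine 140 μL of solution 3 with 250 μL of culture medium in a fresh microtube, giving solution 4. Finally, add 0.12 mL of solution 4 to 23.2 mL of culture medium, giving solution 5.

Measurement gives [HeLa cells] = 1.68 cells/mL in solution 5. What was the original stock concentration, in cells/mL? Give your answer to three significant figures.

2.99 × 10^6 cells/mL

Step 1: 0.35 mL brought to 25.6 mL → factor 25.6/0.35 = 73.143
Step 2: 40 μL brought to 0.6 mL → factor 600/40 = 15
Step 3: 3-fold → factor 3
Step 4: 140 μL + 250 μL = 390 μL total → factor 390/140 = 2.7857
Step 5: 0.12 mL + 23.2 mL = 23.32 mL total → factor 23.32/0.12 = 194.33
Overall dilution factor = 73.143 × 15 × 3 × 2.7857 × 194.33 = 1.7818 × 10^6
Stock = 1.68 cells/mL × 1.7818 × 10^6 = 2.99 × 10^6 cells/mL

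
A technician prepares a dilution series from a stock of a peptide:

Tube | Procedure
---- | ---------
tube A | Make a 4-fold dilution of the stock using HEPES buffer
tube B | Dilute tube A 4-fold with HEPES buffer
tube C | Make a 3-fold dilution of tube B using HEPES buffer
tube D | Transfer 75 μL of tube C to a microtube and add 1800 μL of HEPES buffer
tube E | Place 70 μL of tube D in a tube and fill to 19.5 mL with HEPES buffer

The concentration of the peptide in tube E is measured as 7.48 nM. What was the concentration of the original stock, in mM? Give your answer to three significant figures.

Step 1: 4-fold → factor 4
Step 2: 4-fold → factor 4
Step 3: 3-fold → factor 3
Step 4: 75 μL + 1800 μL = 1875 μL total → factor 1875/75 = 25
Step 5: 70 μL brought to 19.5 mL → factor 19500/70 = 278.57
Overall dilution factor = 4 × 4 × 3 × 25 × 278.57 = 3.3429 × 10^5
Stock = 7.48 nM × 3.3429 × 10^5 = 2.500 × 10^6 nM = 2.50 mM

2.50 mM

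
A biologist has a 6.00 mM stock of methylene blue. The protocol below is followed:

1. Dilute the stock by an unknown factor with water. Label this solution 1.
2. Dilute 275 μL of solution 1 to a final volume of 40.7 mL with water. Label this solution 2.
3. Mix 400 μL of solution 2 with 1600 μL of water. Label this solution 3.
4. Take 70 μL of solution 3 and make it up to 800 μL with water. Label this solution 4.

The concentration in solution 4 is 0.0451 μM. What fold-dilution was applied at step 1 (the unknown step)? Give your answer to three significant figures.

Step 1: unknown factor x
Step 2: 275 μL brought to 40.7 mL → factor 40700/275 = 148
Step 3: 400 μL + 1600 μL = 2000 μL total → factor 2000/400 = 5
Step 4: 70 μL brought to 800 μL → factor 800/70 = 11.429
Product of known-step factors = 8457.1
Overall factor = 6.00 mM / (0.0451 μM) = 1.3304 × 10^5
x = 1.3304 × 10^5 / 8457.1 = 15.7

15.7-fold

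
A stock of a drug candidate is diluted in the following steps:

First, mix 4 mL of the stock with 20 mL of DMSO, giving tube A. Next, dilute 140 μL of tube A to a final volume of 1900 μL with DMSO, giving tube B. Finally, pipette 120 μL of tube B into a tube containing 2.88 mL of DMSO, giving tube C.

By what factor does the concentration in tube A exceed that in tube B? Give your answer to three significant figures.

13.6

Step 1: 4 mL + 20 mL = 24 mL total → factor 24/4 = 6
Step 2: 140 μL brought to 1900 μL → factor 1900/140 = 13.571
Dilution factor to tube A = 6; to tube B = 81.429
[tube A]/[tube B] = (factor to tube B)/(factor to tube A) = 81.429/6 = 13.6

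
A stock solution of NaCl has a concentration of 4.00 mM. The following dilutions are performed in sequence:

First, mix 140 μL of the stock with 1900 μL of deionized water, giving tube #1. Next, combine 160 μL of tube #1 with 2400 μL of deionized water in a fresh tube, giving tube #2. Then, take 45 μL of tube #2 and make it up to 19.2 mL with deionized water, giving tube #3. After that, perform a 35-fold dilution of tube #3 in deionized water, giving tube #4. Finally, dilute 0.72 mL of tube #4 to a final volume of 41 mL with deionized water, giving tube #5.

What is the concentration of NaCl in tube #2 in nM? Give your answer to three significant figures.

Step 1: 140 μL + 1900 μL = 2040 μL total → factor 2040/140 = 14.571
Step 2: 160 μL + 2400 μL = 2560 μL total → factor 2560/160 = 16
Dilution factor through tube #2 = 14.571 × 16 = 233.14
[tube #2] = 4.00 mM / 233.14 = 0.01716 mM = 1.72 × 10^4 nM

1.72 × 10^4 nM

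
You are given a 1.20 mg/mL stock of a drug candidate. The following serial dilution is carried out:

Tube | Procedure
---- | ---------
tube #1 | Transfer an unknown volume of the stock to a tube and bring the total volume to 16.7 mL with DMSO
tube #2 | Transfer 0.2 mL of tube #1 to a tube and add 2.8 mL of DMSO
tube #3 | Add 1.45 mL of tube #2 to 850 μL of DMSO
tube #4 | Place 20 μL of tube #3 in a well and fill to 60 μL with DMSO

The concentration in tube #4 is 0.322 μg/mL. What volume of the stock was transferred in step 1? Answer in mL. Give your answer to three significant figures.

0.320 mL

Step 1: v brought to 16.7 mL → factor = 16.7 mL/v
Step 2: 0.2 mL + 2.8 mL = 3 mL total → factor 3/0.2 = 15
Step 3: 1.45 mL + 850 μL = 2.3 mL total → factor 2.3/1.45 = 1.5862
Step 4: 20 μL brought to 60 μL → factor 60/20 = 3
Product of known-step factors = 71.379
Overall factor = 1.20 mg/mL / (0.322 μg/mL) = 3726.7
Step-1 factor = 3726.7 / 71.379 = 52.21
v = 16.7 mL / 52.21 = 0.320 mL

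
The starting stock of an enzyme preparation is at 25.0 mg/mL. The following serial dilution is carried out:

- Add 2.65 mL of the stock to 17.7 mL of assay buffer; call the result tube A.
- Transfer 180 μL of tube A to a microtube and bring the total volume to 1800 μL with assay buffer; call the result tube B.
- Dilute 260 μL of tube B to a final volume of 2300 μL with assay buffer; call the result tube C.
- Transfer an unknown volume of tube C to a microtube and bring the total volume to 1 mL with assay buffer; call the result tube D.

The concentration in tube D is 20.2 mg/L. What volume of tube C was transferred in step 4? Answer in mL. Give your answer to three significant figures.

Step 1: 2.65 mL + 17.7 mL = 20.35 mL total → factor 20.35/2.65 = 7.6792
Step 2: 180 μL brought to 1800 μL → factor 1800/180 = 10
Step 3: 260 μL brought to 2300 μL → factor 2300/260 = 8.8462
Step 4: v brought to 1 mL → factor = 1 mL/v
Product of known-step factors = 679.32
Overall factor = 25.0 mg/mL / (20.2 mg/L) = 1237.6
Step-4 factor = 1237.6 / 679.32 = 1.8219
v = 1 mL / 1.8219 = 0.549 mL

0.549 mL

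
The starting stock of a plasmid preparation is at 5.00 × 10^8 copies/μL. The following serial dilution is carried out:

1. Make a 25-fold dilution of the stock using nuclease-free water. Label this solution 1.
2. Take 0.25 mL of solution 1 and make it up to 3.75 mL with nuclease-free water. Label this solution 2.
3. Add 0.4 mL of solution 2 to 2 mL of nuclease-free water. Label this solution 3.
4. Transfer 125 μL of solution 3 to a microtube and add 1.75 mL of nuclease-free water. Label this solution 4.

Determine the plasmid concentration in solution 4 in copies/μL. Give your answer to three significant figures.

1.48 × 10^4 copies/μL

Step 1: 25-fold → factor 25
Step 2: 0.25 mL brought to 3.75 mL → factor 3.75/0.25 = 15
Step 3: 0.4 mL + 2 mL = 2.4 mL total → factor 2.4/0.4 = 6
Step 4: 125 μL + 1.75 mL = 1875 μL total → factor 1875/125 = 15
Overall dilution factor = 25 × 15 × 6 × 15 = 33750
Final = 5.00 × 10^8 copies/μL / 33750 = 1.48 × 10^4 copies/μL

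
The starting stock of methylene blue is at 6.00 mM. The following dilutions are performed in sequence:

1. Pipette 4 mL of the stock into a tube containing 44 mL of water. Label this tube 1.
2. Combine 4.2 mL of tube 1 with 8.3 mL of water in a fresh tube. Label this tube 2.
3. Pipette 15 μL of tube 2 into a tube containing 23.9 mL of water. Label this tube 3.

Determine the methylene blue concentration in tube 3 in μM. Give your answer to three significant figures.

0.105 μM

Step 1: 4 mL + 44 mL = 48 mL total → factor 48/4 = 12
Step 2: 4.2 mL + 8.3 mL = 12.5 mL total → factor 12.5/4.2 = 2.9762
Step 3: 15 μL + 23.9 mL = 23915 μL total → factor 23915/15 = 1594.3
Overall dilution factor = 12 × 2.9762 × 1594.3 = 56940
Final = 6.00 mM / 56940 = 0.0001054 mM = 0.105 μM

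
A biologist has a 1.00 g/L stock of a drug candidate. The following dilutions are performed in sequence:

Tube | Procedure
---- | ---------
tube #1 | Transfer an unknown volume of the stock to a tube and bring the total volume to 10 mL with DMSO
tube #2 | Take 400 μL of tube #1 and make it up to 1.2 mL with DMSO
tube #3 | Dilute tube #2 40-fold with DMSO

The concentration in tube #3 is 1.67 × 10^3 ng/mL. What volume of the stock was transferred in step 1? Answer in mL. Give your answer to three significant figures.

2.00 mL

Step 1: v brought to 10 mL → factor = 10 mL/v
Step 2: 400 μL brought to 1.2 mL → factor 1200/400 = 3
Step 3: 40-fold → factor 40
Product of known-step factors = 120
Overall factor = 1.00 g/L / (1.67 × 10^3 ng/mL) = 598.8
Step-1 factor = 598.8 / 120 = 4.99
v = 10 mL / 4.99 = 2.00 mL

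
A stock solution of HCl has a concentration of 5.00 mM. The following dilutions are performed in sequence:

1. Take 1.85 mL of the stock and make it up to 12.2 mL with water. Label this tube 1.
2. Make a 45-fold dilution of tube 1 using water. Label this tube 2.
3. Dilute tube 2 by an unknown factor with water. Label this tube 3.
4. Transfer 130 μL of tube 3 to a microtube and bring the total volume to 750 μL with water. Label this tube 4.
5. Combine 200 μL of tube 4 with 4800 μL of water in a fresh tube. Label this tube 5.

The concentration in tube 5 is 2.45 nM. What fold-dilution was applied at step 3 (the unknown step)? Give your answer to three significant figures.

47.7-fold

Step 1: 1.85 mL brought to 12.2 mL → factor 12.2/1.85 = 6.5946
Step 2: 45-fold → factor 45
Step 3: unknown factor x
Step 4: 130 μL brought to 750 μL → factor 750/130 = 5.7692
Step 5: 200 μL + 4800 μL = 5000 μL total → factor 5000/200 = 25
Product of known-step factors = 42801
Overall factor = 5.00 mM / (2.45 nM) = 2.0408 × 10^6
x = 2.0408 × 10^6 / 42801 = 47.7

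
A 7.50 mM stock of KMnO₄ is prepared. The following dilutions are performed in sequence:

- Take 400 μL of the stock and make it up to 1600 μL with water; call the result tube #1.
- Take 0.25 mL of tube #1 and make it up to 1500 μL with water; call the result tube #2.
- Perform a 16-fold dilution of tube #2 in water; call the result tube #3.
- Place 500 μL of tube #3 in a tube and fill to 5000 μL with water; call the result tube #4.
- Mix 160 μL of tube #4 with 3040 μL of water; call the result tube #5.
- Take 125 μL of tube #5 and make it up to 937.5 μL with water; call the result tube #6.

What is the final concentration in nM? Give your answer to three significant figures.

13.0 nM

Step 1: 400 μL brought to 1600 μL → factor 1600/400 = 4
Step 2: 0.25 mL brought to 1500 μL → factor 1.5/0.25 = 6
Step 3: 16-fold → factor 16
Step 4: 500 μL brought to 5000 μL → factor 5000/500 = 10
Step 5: 160 μL + 3040 μL = 3200 μL total → factor 3200/160 = 20
Step 6: 125 μL brought to 937.5 μL → factor 937.5/125 = 7.5
Overall dilution factor = 4 × 6 × 16 × 10 × 20 × 7.5 = 5.76 × 10^5
Final = 7.50 mM / 5.76 × 10^5 = 1.302 × 10^-5 mM = 13.0 nM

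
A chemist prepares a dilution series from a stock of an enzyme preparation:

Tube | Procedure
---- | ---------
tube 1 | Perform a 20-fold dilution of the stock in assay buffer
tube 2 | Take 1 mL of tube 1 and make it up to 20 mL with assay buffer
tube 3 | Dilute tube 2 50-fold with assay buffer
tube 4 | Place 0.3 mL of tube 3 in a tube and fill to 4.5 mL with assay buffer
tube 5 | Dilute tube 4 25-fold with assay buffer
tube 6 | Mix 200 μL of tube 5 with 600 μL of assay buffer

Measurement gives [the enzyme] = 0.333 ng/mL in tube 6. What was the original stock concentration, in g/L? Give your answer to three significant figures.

9.99 g/L

Step 1: 20-fold → factor 20
Step 2: 1 mL brought to 20 mL → factor 20/1 = 20
Step 3: 50-fold → factor 50
Step 4: 0.3 mL brought to 4.5 mL → factor 4.5/0.3 = 15
Step 5: 25-fold → factor 25
Step 6: 200 μL + 600 μL = 800 μL total → factor 800/200 = 4
Overall dilution factor = 20 × 20 × 50 × 15 × 25 × 4 = 3 × 10^7
Stock = 0.333 ng/mL × 3 × 10^7 = 9.990 × 10^6 ng/mL = 9.99 g/L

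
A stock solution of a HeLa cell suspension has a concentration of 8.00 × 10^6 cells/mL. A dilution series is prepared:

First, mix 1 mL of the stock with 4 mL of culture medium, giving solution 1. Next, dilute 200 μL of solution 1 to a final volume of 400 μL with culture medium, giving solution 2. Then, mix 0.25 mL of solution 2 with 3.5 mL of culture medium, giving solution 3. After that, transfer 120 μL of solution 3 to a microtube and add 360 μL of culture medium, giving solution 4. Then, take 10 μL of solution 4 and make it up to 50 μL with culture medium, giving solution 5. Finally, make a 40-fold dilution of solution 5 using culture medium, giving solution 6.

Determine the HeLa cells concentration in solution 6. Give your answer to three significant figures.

66.7 cells/mL

Step 1: 1 mL + 4 mL = 5 mL total → factor 5/1 = 5
Step 2: 200 μL brought to 400 μL → factor 400/200 = 2
Step 3: 0.25 mL + 3.5 mL = 3.75 mL total → factor 3.75/0.25 = 15
Step 4: 120 μL + 360 μL = 480 μL total → factor 480/120 = 4
Step 5: 10 μL brought to 50 μL → factor 50/10 = 5
Step 6: 40-fold → factor 40
Overall dilution factor = 5 × 2 × 15 × 4 × 5 × 40 = 1.2 × 10^5
Final = 8.00 × 10^6 cells/mL / 1.2 × 10^5 = 66.7 cells/mL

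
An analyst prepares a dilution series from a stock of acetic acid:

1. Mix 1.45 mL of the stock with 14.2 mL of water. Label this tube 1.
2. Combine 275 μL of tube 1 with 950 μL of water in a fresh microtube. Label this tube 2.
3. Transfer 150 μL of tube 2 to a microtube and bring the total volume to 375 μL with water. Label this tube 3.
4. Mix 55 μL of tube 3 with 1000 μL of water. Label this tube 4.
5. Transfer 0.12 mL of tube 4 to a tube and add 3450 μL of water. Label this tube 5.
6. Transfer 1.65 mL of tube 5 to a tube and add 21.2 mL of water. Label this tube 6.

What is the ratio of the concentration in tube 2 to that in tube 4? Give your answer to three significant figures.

48.0

Step 1: 1.45 mL + 14.2 mL = 15.65 mL total → factor 15.65/1.45 = 10.793
Step 2: 275 μL + 950 μL = 1225 μL total → factor 1225/275 = 4.4545
Step 3: 150 μL brought to 375 μL → factor 375/150 = 2.5
Step 4: 55 μL + 1000 μL = 1055 μL total → factor 1055/55 = 19.182
Dilution factor to tube 2 = 48.078; to tube 4 = 2305.6
[tube 2]/[tube 4] = (factor to tube 4)/(factor to tube 2) = 2305.6/48.078 = 48.0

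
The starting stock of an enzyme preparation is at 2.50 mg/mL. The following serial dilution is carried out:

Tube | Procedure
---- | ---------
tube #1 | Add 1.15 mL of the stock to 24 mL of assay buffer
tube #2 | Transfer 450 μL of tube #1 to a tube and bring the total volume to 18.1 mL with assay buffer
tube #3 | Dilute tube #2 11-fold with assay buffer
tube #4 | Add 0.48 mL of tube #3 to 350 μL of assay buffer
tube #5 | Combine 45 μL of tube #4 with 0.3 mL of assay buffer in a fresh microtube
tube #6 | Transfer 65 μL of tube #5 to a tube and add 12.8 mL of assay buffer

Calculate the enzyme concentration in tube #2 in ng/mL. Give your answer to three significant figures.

2.84 × 10^3 ng/mL

Step 1: 1.15 mL + 24 mL = 25.15 mL total → factor 25.15/1.15 = 21.87
Step 2: 450 μL brought to 18.1 mL → factor 18100/450 = 40.222
Dilution factor through tube #2 = 21.87 × 40.222 = 879.64
[tube #2] = 2.50 mg/mL / 879.64 = 0.002842 mg/mL = 2.84 × 10^3 ng/mL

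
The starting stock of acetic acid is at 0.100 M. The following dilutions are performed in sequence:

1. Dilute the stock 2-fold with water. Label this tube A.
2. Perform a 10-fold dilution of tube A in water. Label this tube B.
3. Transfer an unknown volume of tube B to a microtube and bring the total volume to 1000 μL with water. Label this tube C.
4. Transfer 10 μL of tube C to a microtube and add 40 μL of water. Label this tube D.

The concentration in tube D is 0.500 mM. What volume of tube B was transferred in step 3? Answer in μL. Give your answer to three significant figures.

500 μL

Step 1: 2-fold → factor 2
Step 2: 10-fold → factor 10
Step 3: v brought to 1000 μL → factor = 1000 μL/v
Step 4: 10 μL + 40 μL = 50 μL total → factor 50/10 = 5
Product of known-step factors = 100
Overall factor = 0.100 M / (0.500 mM) = 200
Step-3 factor = 200 / 100 = 2
v = 1000 μL / 2 = 500 μL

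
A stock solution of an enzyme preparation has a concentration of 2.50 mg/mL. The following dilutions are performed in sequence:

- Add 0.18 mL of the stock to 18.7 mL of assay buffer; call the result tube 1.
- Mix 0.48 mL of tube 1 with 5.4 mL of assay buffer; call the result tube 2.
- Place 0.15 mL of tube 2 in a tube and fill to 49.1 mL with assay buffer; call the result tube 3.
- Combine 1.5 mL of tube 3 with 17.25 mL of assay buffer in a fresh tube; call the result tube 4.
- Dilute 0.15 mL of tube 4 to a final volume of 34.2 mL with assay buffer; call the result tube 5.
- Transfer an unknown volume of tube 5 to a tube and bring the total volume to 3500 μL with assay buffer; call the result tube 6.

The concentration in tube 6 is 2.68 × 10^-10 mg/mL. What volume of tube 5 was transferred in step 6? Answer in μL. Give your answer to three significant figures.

Step 1: 0.18 mL + 18.7 mL = 18.88 mL total → factor 18.88/0.18 = 104.89
Step 2: 0.48 mL + 5.4 mL = 5.88 mL total → factor 5.88/0.48 = 12.25
Step 3: 0.15 mL brought to 49.1 mL → factor 49.1/0.15 = 327.33
Step 4: 1.5 mL + 17.25 mL = 18.75 mL total → factor 18.75/1.5 = 12.5
Step 5: 0.15 mL brought to 34.2 mL → factor 34.2/0.15 = 228
Step 6: v brought to 3500 μL → factor = 3500 μL/v
Product of known-step factors = 1.1987 × 10^9
Overall factor = 2.50 mg/mL / (2.68 × 10^-10 mg/mL) = 9.3284 × 10^9
Step-6 factor = 9.3284 × 10^9 / 1.1987 × 10^9 = 7.7822
v = 3500 μL / 7.7822 = 450 μL

450 μL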